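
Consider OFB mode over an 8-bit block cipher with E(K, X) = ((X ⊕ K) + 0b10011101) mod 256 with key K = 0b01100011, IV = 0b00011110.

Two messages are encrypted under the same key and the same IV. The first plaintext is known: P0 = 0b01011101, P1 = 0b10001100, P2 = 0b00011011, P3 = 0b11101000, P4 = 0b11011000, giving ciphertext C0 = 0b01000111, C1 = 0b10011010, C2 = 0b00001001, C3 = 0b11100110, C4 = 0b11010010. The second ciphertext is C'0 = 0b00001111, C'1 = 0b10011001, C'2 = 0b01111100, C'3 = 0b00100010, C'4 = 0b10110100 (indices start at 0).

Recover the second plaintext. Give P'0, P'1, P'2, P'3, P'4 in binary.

In OFB with a reused IV, both messages share the same keystream S_i, so C_i ⊕ C'_i = P_i ⊕ P'_i and thus P'_i = P_i ⊕ C_i ⊕ C'_i.
P'0: 0b01011101 ⊕ 0b01000111 ⊕ 0b00001111 = 0b00010101.
P'1: 0b10001100 ⊕ 0b10011010 ⊕ 0b10011001 = 0b10001111.
P'2: 0b00011011 ⊕ 0b00001001 ⊕ 0b01111100 = 0b01101110.
P'3: 0b11101000 ⊕ 0b11100110 ⊕ 0b00100010 = 0b00101100.
P'4: 0b11011000 ⊕ 0b11010010 ⊕ 0b10110100 = 0b10111110.

P'0 = 0b00010101, P'1 = 0b10001111, P'2 = 0b01101110, P'3 = 0b00101100, P'4 = 0b10111110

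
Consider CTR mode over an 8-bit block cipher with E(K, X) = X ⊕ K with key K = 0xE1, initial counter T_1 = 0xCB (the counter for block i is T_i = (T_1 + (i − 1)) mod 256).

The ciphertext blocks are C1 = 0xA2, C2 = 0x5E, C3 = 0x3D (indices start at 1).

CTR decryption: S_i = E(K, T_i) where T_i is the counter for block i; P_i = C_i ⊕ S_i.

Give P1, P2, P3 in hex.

P1 = 0x88, P2 = 0x73, P3 = 0x11

P1: T = 0xCB, S = E(K, T) = 0x2A; 0xA2 ⊕ 0x2A = 0x88.
P2: T = 0xCC, S = E(K, T) = 0x2D; 0x5E ⊕ 0x2D = 0x73.
P3: T = 0xCD, S = E(K, T) = 0x2C; 0x3D ⊕ 0x2C = 0x11.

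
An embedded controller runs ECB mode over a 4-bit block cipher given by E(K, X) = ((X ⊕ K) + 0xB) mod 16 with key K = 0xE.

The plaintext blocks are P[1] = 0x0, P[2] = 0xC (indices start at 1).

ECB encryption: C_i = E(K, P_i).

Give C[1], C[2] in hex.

C[1] = 0x9, C[2] = 0xD

C[1]: E(K, 0x0) = 0x9.
C[2]: E(K, 0xC) = 0xD.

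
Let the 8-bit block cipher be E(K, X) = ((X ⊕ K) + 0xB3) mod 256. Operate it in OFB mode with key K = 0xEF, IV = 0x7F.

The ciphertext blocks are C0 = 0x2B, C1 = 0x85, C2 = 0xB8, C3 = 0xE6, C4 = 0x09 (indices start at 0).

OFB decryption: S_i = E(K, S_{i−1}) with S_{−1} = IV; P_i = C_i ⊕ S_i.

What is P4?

P0: S = E(K, 0x7F) = 0x43; 0x2B ⊕ 0x43 = 0x68.
P1: S = E(K, 0x43) = 0x5F; 0x85 ⊕ 0x5F = 0xDA.
P2: S = E(K, 0x5F) = 0x63; 0xB8 ⊕ 0x63 = 0xDB.
P3: S = E(K, 0x63) = 0x3F; 0xE6 ⊕ 0x3F = 0xD9.
P4: S = E(K, 0x3F) = 0x83; 0x09 ⊕ 0x83 = 0x8A.

P4 = 0x8A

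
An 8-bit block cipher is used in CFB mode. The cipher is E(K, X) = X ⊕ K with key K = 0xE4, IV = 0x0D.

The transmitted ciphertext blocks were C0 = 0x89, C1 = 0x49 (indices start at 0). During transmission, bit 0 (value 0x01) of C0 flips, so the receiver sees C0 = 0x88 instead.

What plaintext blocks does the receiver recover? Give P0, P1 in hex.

P0 = 0x61, P1 = 0x25

CFB decryption: P_i = C_i ⊕ E(K, C_{i−1}), with C_{−1} = IV.
Only C0 changed, to 0x88. In CFB, a change in C_i flips the same bit in P_i and garbles P_{i+1}. Decrypting the received ciphertext:
P0: E(K, 0x0D) = 0xE9; 0x88 ⊕ 0xE9 = 0x61.
P1: E(K, 0x88) = 0x6C; 0x49 ⊕ 0x6C = 0x25.
Blocks that differ from the original plaintext: P0, P1.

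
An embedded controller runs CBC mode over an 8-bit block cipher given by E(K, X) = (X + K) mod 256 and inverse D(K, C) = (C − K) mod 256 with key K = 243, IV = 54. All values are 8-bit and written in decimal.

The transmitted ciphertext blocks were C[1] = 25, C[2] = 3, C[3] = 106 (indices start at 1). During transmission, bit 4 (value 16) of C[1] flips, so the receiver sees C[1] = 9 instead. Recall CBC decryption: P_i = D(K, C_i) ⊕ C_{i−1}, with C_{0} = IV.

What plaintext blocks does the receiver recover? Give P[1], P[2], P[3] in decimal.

P[1] = 32, P[2] = 25, P[3] = 116

Only C[1] changed, to 9. In CBC, a change in C_i garbles P_i and flips the same bit in P_{i+1}. Decrypting the received ciphertext:
P[1]: D(K, 9) = 22; 22 ⊕ 54 = 32.
P[2]: D(K, 3) = 16; 16 ⊕ 9 = 25.
P[3]: D(K, 106) = 119; 119 ⊕ 3 = 116.
Blocks that differ from the original plaintext: P[1], P[2].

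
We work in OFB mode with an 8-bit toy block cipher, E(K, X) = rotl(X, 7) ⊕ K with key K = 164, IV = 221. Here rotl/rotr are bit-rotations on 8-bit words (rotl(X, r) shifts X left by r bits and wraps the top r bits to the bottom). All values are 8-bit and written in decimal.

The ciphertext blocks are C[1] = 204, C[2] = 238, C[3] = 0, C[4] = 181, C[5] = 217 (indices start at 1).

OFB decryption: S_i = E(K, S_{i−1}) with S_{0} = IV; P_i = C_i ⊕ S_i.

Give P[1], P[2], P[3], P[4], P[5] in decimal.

P[1]: S = E(K, 221) = 74; 204 ⊕ 74 = 134.
P[2]: S = E(K, 74) = 129; 238 ⊕ 129 = 111.
P[3]: S = E(K, 129) = 100; 0 ⊕ 100 = 100.
P[4]: S = E(K, 100) = 150; 181 ⊕ 150 = 35.
P[5]: S = E(K, 150) = 239; 217 ⊕ 239 = 54.

P[1] = 134, P[2] = 111, P[3] = 100, P[4] = 35, P[5] = 54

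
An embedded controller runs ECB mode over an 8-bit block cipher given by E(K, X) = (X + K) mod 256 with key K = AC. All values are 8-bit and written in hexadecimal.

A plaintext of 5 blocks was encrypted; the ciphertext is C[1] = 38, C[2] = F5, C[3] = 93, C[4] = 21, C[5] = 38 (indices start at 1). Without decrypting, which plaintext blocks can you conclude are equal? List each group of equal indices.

P[1] = P[5]

ECB encrypts each block independently with the same key, so equal ciphertext blocks imply equal plaintext blocks.
C[1] = C[5] = 38, so P[1] = P[5].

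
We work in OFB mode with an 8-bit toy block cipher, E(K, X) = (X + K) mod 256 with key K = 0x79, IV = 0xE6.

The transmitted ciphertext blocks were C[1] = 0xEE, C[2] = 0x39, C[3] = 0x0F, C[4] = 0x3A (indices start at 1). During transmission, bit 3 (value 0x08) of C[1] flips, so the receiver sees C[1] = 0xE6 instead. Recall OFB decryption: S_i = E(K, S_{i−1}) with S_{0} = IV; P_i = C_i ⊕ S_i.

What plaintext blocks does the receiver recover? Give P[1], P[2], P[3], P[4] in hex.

Only C[1] changed, to 0xE6. In OFB, a change in C_i flips the same bit in P_i only; the keystream is unaffected. Decrypting the received ciphertext:
P[1]: S = E(K, 0xE6) = 0x5F; 0xE6 ⊕ 0x5F = 0xB9.
P[2]: S = E(K, 0x5F) = 0xD8; 0x39 ⊕ 0xD8 = 0xE1.
P[3]: S = E(K, 0xD8) = 0x51; 0x0F ⊕ 0x51 = 0x5E.
P[4]: S = E(K, 0x51) = 0xCA; 0x3A ⊕ 0xCA = 0xF0.
Blocks that differ from the original plaintext: P[1].

P[1] = 0xB9, P[2] = 0xE1, P[3] = 0x5E, P[4] = 0xF0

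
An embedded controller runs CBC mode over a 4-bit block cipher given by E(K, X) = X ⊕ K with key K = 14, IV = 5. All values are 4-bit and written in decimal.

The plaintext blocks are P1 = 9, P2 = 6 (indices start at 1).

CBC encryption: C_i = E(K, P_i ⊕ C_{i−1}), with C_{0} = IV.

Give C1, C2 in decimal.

C1: P1 ⊕ 5 = 12; E(K, 12) = 2.
C2: P2 ⊕ 2 = 4; E(K, 4) = 10.

C1 = 2, C2 = 10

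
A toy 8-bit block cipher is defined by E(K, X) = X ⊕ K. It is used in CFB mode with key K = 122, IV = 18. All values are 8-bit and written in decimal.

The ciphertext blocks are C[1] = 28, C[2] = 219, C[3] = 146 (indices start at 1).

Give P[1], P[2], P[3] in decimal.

CFB decryption: P_i = C_i ⊕ E(K, C_{i−1}), with C_{0} = IV.
P[1]: E(K, 18) = 104; 28 ⊕ 104 = 116.
P[2]: E(K, 28) = 102; 219 ⊕ 102 = 189.
P[3]: E(K, 219) = 161; 146 ⊕ 161 = 51.

P[1] = 116, P[2] = 189, P[3] = 51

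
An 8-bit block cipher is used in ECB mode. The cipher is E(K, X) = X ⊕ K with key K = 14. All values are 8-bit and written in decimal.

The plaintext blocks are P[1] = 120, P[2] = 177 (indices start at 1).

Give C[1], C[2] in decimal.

C[1] = 118, C[2] = 191

ECB encryption: C_i = E(K, P_i).
C[1]: E(K, 120) = 118.
C[2]: E(K, 177) = 191.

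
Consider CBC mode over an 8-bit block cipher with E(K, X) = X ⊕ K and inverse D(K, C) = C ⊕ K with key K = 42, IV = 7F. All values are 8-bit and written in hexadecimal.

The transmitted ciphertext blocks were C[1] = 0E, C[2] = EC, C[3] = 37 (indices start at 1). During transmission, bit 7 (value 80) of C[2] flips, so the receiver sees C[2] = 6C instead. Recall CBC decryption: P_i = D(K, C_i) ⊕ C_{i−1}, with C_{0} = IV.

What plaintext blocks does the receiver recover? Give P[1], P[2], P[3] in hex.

Only C[2] changed, to 6C. In CBC, a change in C_i garbles P_i and flips the same bit in P_{i+1}. Decrypting the received ciphertext:
P[1]: D(K, 0E) = 4C; 4C ⊕ 7F = 33.
P[2]: D(K, 6C) = 2E; 2E ⊕ 0E = 20.
P[3]: D(K, 37) = 75; 75 ⊕ 6C = 19.
Blocks that differ from the original plaintext: P[2], P[3].

P[1] = 33, P[2] = 20, P[3] = 19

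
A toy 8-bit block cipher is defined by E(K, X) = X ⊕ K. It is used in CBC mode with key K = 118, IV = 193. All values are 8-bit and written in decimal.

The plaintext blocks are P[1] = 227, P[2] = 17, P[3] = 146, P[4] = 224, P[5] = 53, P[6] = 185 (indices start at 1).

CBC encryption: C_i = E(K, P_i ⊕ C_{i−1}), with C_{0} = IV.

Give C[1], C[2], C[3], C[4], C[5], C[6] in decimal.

C[1]: P[1] ⊕ 193 = 34; E(K, 34) = 84.
C[2]: P[2] ⊕ 84 = 69; E(K, 69) = 51.
C[3]: P[3] ⊕ 51 = 161; E(K, 161) = 215.
C[4]: P[4] ⊕ 215 = 55; E(K, 55) = 65.
C[5]: P[5] ⊕ 65 = 116; E(K, 116) = 2.
C[6]: P[6] ⊕ 2 = 187; E(K, 187) = 205.

C[1] = 84, C[2] = 51, C[3] = 215, C[4] = 65, C[5] = 2, C[6] = 205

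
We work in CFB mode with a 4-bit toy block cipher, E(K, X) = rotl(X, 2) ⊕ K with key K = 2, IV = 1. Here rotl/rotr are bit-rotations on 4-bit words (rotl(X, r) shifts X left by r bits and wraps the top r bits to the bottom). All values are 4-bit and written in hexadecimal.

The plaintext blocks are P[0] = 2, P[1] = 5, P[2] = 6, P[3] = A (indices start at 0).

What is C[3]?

C[3] = F

CFB encryption: C_i = P_i ⊕ E(K, C_{i−1}), with C_{−1} = IV.
C[0]: E(K, 1) = 6; 2 ⊕ 6 = 4.
C[1]: E(K, 4) = 3; 5 ⊕ 3 = 6.
C[2]: E(K, 6) = B; 6 ⊕ B = D.
C[3]: E(K, D) = 5; A ⊕ 5 = F.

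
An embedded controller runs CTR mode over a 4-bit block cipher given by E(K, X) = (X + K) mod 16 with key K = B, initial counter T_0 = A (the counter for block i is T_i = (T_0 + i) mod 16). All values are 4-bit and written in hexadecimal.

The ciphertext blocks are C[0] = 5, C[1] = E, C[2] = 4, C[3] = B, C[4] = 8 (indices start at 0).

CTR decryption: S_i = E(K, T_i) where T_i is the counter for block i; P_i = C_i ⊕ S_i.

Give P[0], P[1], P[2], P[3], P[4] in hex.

P[0]: T = A, S = E(K, T) = 5; 5 ⊕ 5 = 0.
P[1]: T = B, S = E(K, T) = 6; E ⊕ 6 = 8.
P[2]: T = C, S = E(K, T) = 7; 4 ⊕ 7 = 3.
P[3]: T = D, S = E(K, T) = 8; B ⊕ 8 = 3.
P[4]: T = E, S = E(K, T) = 9; 8 ⊕ 9 = 1.

P[0] = 0, P[1] = 8, P[2] = 3, P[3] = 3, P[4] = 1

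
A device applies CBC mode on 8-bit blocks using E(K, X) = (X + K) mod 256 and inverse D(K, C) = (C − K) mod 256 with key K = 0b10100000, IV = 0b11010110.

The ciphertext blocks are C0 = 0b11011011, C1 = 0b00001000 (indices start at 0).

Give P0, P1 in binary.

P0 = 0b11101101, P1 = 0b10110011

CBC decryption: P_i = D(K, C_i) ⊕ C_{i−1}, with C_{−1} = IV.
P0: D(K, 0b11011011) = 0b00111011; 0b00111011 ⊕ 0b11010110 = 0b11101101.
P1: D(K, 0b00001000) = 0b01101000; 0b01101000 ⊕ 0b11011011 = 0b10110011.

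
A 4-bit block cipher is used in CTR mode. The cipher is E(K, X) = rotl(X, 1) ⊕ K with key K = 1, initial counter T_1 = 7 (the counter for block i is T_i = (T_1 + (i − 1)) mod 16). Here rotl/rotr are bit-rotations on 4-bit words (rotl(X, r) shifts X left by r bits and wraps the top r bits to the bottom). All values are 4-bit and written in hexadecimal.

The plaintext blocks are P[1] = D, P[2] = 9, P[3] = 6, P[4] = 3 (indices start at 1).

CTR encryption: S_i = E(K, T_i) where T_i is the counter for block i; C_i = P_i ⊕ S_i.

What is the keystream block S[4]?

4

C[1]: T = 7, S = E(K, T) = F; D ⊕ F = 2.
C[2]: T = 8, S = E(K, T) = 0; 9 ⊕ 0 = 9.
C[3]: T = 9, S = E(K, T) = 2; 6 ⊕ 2 = 4.
C[4]: T = A, S = E(K, T) = 4; 3 ⊕ 4 = 7.
So S[4] = 4.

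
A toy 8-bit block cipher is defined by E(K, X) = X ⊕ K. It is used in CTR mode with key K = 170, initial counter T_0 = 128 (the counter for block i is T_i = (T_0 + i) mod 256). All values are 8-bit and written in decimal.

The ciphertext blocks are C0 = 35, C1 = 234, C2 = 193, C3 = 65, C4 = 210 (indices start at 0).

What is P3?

P3 = 104

CTR decryption: S_i = E(K, T_i) where T_i is the counter for block i; P_i = C_i ⊕ S_i.
P3: T = 131, S = E(K, T) = 41; 65 ⊕ 41 = 104.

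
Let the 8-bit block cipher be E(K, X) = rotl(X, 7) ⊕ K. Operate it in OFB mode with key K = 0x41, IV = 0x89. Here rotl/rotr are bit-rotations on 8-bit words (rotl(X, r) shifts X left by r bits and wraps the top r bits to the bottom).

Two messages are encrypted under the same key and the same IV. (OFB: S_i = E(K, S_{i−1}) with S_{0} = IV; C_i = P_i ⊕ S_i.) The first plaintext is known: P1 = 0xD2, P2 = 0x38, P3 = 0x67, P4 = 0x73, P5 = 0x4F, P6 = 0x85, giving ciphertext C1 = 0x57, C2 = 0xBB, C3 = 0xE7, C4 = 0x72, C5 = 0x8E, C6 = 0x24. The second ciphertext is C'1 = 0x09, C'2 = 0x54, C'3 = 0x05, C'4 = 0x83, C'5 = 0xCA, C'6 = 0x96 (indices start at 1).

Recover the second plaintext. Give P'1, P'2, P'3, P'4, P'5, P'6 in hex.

P'1 = 0x8C, P'2 = 0xD7, P'3 = 0x85, P'4 = 0x82, P'5 = 0x0B, P'6 = 0x37

In OFB with a reused IV, both messages share the same keystream S_i, so C_i ⊕ C'_i = P_i ⊕ P'_i and thus P'_i = P_i ⊕ C_i ⊕ C'_i.
P'1: 0xD2 ⊕ 0x57 ⊕ 0x09 = 0x8C.
P'2: 0x38 ⊕ 0xBB ⊕ 0x54 = 0xD7.
P'3: 0x67 ⊕ 0xE7 ⊕ 0x05 = 0x85.
P'4: 0x73 ⊕ 0x72 ⊕ 0x83 = 0x82.
P'5: 0x4F ⊕ 0x8E ⊕ 0xCA = 0x0B.
P'6: 0x85 ⊕ 0x24 ⊕ 0x96 = 0x37.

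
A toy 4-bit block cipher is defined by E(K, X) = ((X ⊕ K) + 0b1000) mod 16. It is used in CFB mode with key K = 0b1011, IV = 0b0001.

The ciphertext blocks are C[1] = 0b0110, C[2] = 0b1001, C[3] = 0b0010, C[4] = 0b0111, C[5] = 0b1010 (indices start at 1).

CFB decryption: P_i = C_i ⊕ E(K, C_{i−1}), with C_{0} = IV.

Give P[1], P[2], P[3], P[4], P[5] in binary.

P[1]: E(K, 0b0001) = 0b0010; 0b0110 ⊕ 0b0010 = 0b0100.
P[2]: E(K, 0b0110) = 0b0101; 0b1001 ⊕ 0b0101 = 0b1100.
P[3]: E(K, 0b1001) = 0b1010; 0b0010 ⊕ 0b1010 = 0b1000.
P[4]: E(K, 0b0010) = 0b0001; 0b0111 ⊕ 0b0001 = 0b0110.
P[5]: E(K, 0b0111) = 0b0100; 0b1010 ⊕ 0b0100 = 0b1110.

P[1] = 0b0100, P[2] = 0b1100, P[3] = 0b1000, P[4] = 0b0110, P[5] = 0b1110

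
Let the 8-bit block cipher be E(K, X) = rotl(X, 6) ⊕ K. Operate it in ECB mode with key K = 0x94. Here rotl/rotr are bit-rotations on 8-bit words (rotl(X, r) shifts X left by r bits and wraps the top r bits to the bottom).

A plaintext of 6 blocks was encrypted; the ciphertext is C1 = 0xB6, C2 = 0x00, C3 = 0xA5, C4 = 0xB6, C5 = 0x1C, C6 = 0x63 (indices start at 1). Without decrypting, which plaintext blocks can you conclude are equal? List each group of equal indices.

ECB encrypts each block independently with the same key, so equal ciphertext blocks imply equal plaintext blocks.
C1 = C4 = 0xB6, so P1 = P4.

P1 = P4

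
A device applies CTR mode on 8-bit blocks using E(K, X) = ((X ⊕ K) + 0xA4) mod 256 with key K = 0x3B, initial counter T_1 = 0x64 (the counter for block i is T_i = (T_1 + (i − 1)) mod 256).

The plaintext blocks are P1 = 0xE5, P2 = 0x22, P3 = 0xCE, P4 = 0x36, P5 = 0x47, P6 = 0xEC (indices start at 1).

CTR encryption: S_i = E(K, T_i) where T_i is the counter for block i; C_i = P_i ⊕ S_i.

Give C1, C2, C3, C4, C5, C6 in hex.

C1 = 0xE6, C2 = 0x20, C3 = 0xCF, C4 = 0x36, C5 = 0xB0, C6 = 0x1A

C1: T = 0x64, S = E(K, T) = 0x03; 0xE5 ⊕ 0x03 = 0xE6.
C2: T = 0x65, S = E(K, T) = 0x02; 0x22 ⊕ 0x02 = 0x20.
C3: T = 0x66, S = E(K, T) = 0x01; 0xCE ⊕ 0x01 = 0xCF.
C4: T = 0x67, S = E(K, T) = 0x00; 0x36 ⊕ 0x00 = 0x36.
C5: T = 0x68, S = E(K, T) = 0xF7; 0x47 ⊕ 0xF7 = 0xB0.
C6: T = 0x69, S = E(K, T) = 0xF6; 0xEC ⊕ 0xF6 = 0x1A.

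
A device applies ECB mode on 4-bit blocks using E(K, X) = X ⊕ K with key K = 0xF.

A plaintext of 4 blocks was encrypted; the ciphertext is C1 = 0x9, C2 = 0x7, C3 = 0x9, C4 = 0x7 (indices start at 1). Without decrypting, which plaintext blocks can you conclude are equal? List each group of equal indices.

ECB encrypts each block independently with the same key, so equal ciphertext blocks imply equal plaintext blocks.
C1 = C3 = 0x9, so P1 = P3.
C2 = C4 = 0x7, so P2 = P4.

P1 = P3; P2 = P4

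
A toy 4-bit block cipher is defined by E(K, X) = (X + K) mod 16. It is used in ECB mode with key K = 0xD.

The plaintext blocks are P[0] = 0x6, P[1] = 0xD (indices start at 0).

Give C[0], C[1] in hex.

ECB encryption: C_i = E(K, P_i).
C[0]: E(K, 0x6) = 0x3.
C[1]: E(K, 0xD) = 0xA.

C[0] = 0x3, C[1] = 0xA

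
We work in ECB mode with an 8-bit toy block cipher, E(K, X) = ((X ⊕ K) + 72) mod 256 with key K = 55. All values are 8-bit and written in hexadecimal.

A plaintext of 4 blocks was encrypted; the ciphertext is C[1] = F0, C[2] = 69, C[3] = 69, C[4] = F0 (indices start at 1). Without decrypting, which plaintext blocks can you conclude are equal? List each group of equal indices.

P[1] = P[4]; P[2] = P[3]

ECB encrypts each block independently with the same key, so equal ciphertext blocks imply equal plaintext blocks.
C[1] = C[4] = F0, so P[1] = P[4].
C[2] = C[3] = 69, so P[2] = P[3].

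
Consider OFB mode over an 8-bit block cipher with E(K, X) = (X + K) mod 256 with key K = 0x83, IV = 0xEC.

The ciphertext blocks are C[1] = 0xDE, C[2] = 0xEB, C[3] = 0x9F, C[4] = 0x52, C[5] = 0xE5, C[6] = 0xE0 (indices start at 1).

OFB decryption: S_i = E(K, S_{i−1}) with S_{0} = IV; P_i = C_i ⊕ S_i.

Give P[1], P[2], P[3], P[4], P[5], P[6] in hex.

P[1] = 0xB1, P[2] = 0x19, P[3] = 0xEA, P[4] = 0xAA, P[5] = 0x9E, P[6] = 0x1E

P[1]: S = E(K, 0xEC) = 0x6F; 0xDE ⊕ 0x6F = 0xB1.
P[2]: S = E(K, 0x6F) = 0xF2; 0xEB ⊕ 0xF2 = 0x19.
P[3]: S = E(K, 0xF2) = 0x75; 0x9F ⊕ 0x75 = 0xEA.
P[4]: S = E(K, 0x75) = 0xF8; 0x52 ⊕ 0xF8 = 0xAA.
P[5]: S = E(K, 0xF8) = 0x7B; 0xE5 ⊕ 0x7B = 0x9E.
P[6]: S = E(K, 0x7B) = 0xFE; 0xE0 ⊕ 0xFE = 0x1E.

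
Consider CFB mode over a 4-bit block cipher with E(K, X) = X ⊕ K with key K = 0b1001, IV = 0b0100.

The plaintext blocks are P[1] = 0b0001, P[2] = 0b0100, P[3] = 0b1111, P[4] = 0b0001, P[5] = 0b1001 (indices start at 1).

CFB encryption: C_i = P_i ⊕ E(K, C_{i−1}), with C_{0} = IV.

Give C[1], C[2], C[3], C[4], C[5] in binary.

C[1] = 0b1100, C[2] = 0b0001, C[3] = 0b0111, C[4] = 0b1111, C[5] = 0b1111

C[1]: E(K, 0b0100) = 0b1101; 0b0001 ⊕ 0b1101 = 0b1100.
C[2]: E(K, 0b1100) = 0b0101; 0b0100 ⊕ 0b0101 = 0b0001.
C[3]: E(K, 0b0001) = 0b1000; 0b1111 ⊕ 0b1000 = 0b0111.
C[4]: E(K, 0b0111) = 0b1110; 0b0001 ⊕ 0b1110 = 0b1111.
C[5]: E(K, 0b1111) = 0b0110; 0b1001 ⊕ 0b0110 = 0b1111.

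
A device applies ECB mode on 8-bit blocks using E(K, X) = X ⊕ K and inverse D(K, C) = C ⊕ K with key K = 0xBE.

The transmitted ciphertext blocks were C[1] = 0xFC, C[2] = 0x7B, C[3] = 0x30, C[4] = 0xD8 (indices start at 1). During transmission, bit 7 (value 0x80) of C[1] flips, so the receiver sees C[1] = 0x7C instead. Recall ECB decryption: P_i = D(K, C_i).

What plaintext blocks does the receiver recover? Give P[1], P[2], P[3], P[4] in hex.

P[1] = 0xC2, P[2] = 0xC5, P[3] = 0x8E, P[4] = 0x66

Only C[1] changed, to 0x7C. In ECB, a change in C_i affects only P_i. Decrypting the received ciphertext:
P[1]: D(K, 0x7C) = 0xC2.
P[2]: D(K, 0x7B) = 0xC5.
P[3]: D(K, 0x30) = 0x8E.
P[4]: D(K, 0xD8) = 0x66.
Blocks that differ from the original plaintext: P[1].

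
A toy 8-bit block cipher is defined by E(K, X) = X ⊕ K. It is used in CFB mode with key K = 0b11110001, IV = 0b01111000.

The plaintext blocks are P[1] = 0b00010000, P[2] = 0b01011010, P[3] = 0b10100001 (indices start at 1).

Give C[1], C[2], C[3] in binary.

CFB encryption: C_i = P_i ⊕ E(K, C_{i−1}), with C_{0} = IV.
C[1]: E(K, 0b01111000) = 0b10001001; 0b00010000 ⊕ 0b10001001 = 0b10011001.
C[2]: E(K, 0b10011001) = 0b01101000; 0b01011010 ⊕ 0b01101000 = 0b00110010.
C[3]: E(K, 0b00110010) = 0b11000011; 0b10100001 ⊕ 0b11000011 = 0b01100010.

C[1] = 0b10011001, C[2] = 0b00110010, C[3] = 0b01100010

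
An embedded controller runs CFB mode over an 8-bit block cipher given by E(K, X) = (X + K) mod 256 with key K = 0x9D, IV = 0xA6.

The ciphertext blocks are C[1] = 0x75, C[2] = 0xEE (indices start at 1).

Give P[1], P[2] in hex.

P[1] = 0x36, P[2] = 0xFC

CFB decryption: P_i = C_i ⊕ E(K, C_{i−1}), with C_{0} = IV.
P[1]: E(K, 0xA6) = 0x43; 0x75 ⊕ 0x43 = 0x36.
P[2]: E(K, 0x75) = 0x12; 0xEE ⊕ 0x12 = 0xFC.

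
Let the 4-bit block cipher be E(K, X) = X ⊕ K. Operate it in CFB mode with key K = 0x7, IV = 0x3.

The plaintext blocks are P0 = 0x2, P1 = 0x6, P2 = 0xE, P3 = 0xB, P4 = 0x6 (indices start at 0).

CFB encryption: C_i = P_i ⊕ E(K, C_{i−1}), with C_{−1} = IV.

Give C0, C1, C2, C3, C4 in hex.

C0: E(K, 0x3) = 0x4; 0x2 ⊕ 0x4 = 0x6.
C1: E(K, 0x6) = 0x1; 0x6 ⊕ 0x1 = 0x7.
C2: E(K, 0x7) = 0x0; 0xE ⊕ 0x0 = 0xE.
C3: E(K, 0xE) = 0x9; 0xB ⊕ 0x9 = 0x2.
C4: E(K, 0x2) = 0x5; 0x6 ⊕ 0x5 = 0x3.

C0 = 0x6, C1 = 0x7, C2 = 0xE, C3 = 0x2, C4 = 0x3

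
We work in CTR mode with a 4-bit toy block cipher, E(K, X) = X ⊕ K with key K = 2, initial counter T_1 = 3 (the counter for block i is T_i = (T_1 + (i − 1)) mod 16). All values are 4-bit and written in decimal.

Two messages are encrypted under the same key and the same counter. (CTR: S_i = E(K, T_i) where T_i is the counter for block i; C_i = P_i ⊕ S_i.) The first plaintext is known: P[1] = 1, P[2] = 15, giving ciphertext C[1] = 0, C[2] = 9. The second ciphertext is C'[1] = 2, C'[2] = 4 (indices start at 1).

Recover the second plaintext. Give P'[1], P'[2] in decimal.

P'[1] = 3, P'[2] = 2

In CTR with a reused counter, both messages share the same keystream S_i, so C_i ⊕ C'_i = P_i ⊕ P'_i and thus P'_i = P_i ⊕ C_i ⊕ C'_i.
P'[1]: 1 ⊕ 0 ⊕ 2 = 3.
P'[2]: 15 ⊕ 9 ⊕ 4 = 2.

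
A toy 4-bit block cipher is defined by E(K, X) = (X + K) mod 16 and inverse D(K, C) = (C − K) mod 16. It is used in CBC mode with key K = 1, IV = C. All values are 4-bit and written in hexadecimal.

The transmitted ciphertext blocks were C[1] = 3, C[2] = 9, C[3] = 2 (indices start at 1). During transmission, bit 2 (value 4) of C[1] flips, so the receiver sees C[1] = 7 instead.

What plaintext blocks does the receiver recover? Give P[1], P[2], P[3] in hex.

P[1] = A, P[2] = F, P[3] = 8

CBC decryption: P_i = D(K, C_i) ⊕ C_{i−1}, with C_{0} = IV.
Only C[1] changed, to 7. In CBC, a change in C_i garbles P_i and flips the same bit in P_{i+1}. Decrypting the received ciphertext:
P[1]: D(K, 7) = 6; 6 ⊕ C = A.
P[2]: D(K, 9) = 8; 8 ⊕ 7 = F.
P[3]: D(K, 2) = 1; 1 ⊕ 9 = 8.
Blocks that differ from the original plaintext: P[1], P[2].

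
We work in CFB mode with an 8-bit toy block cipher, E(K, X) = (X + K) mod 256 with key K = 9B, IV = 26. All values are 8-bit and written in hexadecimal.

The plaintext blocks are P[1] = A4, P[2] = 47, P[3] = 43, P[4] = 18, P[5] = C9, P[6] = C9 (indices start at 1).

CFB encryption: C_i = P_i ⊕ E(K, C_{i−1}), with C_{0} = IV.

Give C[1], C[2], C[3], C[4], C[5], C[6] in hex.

C[1]: E(K, 26) = C1; A4 ⊕ C1 = 65.
C[2]: E(K, 65) = 00; 47 ⊕ 00 = 47.
C[3]: E(K, 47) = E2; 43 ⊕ E2 = A1.
C[4]: E(K, A1) = 3C; 18 ⊕ 3C = 24.
C[5]: E(K, 24) = BF; C9 ⊕ BF = 76.
C[6]: E(K, 76) = 11; C9 ⊕ 11 = D8.

C[1] = 65, C[2] = 47, C[3] = A1, C[4] = 24, C[5] = 76, C[6] = D8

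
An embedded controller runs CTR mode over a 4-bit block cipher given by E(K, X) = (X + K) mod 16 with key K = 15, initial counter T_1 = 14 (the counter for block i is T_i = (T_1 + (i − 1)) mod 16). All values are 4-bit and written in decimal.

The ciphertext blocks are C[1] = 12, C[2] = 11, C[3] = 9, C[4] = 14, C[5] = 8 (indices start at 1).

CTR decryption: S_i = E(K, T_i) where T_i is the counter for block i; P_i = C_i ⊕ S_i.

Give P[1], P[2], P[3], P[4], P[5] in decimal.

P[1] = 1, P[2] = 5, P[3] = 6, P[4] = 14, P[5] = 9

P[1]: T = 14, S = E(K, T) = 13; 12 ⊕ 13 = 1.
P[2]: T = 15, S = E(K, T) = 14; 11 ⊕ 14 = 5.
P[3]: T = 0, S = E(K, T) = 15; 9 ⊕ 15 = 6.
P[4]: T = 1, S = E(K, T) = 0; 14 ⊕ 0 = 14.
P[5]: T = 2, S = E(K, T) = 1; 8 ⊕ 1 = 9.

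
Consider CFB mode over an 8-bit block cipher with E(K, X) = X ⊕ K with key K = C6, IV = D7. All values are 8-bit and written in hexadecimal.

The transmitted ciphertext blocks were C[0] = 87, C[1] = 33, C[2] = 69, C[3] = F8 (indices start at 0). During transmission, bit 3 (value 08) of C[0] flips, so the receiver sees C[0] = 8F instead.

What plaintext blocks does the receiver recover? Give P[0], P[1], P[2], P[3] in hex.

P[0] = 9E, P[1] = 7A, P[2] = 9C, P[3] = 57

CFB decryption: P_i = C_i ⊕ E(K, C_{i−1}), with C_{−1} = IV.
Only C[0] changed, to 8F. In CFB, a change in C_i flips the same bit in P_i and garbles P_{i+1}. Decrypting the received ciphertext:
P[0]: E(K, D7) = 11; 8F ⊕ 11 = 9E.
P[1]: E(K, 8F) = 49; 33 ⊕ 49 = 7A.
P[2]: E(K, 33) = F5; 69 ⊕ F5 = 9C.
P[3]: E(K, 69) = AF; F8 ⊕ AF = 57.
Blocks that differ from the original plaintext: P[0], P[1].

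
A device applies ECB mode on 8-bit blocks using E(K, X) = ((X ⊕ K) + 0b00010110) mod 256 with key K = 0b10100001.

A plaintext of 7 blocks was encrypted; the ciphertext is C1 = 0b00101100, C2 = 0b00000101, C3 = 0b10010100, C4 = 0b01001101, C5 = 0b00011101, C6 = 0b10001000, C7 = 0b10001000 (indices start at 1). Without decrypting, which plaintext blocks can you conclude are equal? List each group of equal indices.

ECB encrypts each block independently with the same key, so equal ciphertext blocks imply equal plaintext blocks.
C6 = C7 = 0b10001000, so P6 = P7.

P6 = P7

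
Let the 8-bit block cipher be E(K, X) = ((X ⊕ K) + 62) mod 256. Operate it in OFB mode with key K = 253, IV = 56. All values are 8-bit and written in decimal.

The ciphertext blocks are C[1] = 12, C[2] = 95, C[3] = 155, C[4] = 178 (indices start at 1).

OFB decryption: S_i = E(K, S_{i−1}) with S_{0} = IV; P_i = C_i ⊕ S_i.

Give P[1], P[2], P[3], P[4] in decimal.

P[1]: S = E(K, 56) = 3; 12 ⊕ 3 = 15.
P[2]: S = E(K, 3) = 60; 95 ⊕ 60 = 99.
P[3]: S = E(K, 60) = 255; 155 ⊕ 255 = 100.
P[4]: S = E(K, 255) = 64; 178 ⊕ 64 = 242.

P[1] = 15, P[2] = 99, P[3] = 100, P[4] = 242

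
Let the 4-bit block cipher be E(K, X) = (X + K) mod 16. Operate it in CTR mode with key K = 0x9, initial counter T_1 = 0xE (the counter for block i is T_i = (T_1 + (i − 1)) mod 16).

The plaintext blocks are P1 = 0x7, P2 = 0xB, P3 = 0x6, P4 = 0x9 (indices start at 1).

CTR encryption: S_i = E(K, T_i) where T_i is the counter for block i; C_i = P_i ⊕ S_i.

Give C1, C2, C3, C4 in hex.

C1 = 0x0, C2 = 0x3, C3 = 0xF, C4 = 0x3

C1: T = 0xE, S = E(K, T) = 0x7; 0x7 ⊕ 0x7 = 0x0.
C2: T = 0xF, S = E(K, T) = 0x8; 0xB ⊕ 0x8 = 0x3.
C3: T = 0x0, S = E(K, T) = 0x9; 0x6 ⊕ 0x9 = 0xF.
C4: T = 0x1, S = E(K, T) = 0xA; 0x9 ⊕ 0xA = 0x3.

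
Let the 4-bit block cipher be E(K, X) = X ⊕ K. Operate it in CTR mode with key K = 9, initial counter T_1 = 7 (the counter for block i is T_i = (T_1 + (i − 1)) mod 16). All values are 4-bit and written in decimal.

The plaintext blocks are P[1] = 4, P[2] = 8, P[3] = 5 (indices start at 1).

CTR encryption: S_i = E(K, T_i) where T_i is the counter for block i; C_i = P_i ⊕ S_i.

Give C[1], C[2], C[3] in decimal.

C[1]: T = 7, S = E(K, T) = 14; 4 ⊕ 14 = 10.
C[2]: T = 8, S = E(K, T) = 1; 8 ⊕ 1 = 9.
C[3]: T = 9, S = E(K, T) = 0; 5 ⊕ 0 = 5.

C[1] = 10, C[2] = 9, C[3] = 5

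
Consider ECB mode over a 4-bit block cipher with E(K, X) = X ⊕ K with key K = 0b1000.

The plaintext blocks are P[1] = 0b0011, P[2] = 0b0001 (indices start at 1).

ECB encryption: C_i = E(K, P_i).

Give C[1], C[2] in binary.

C[1] = 0b1011, C[2] = 0b1001

C[1]: E(K, 0b0011) = 0b1011.
C[2]: E(K, 0b0001) = 0b1001.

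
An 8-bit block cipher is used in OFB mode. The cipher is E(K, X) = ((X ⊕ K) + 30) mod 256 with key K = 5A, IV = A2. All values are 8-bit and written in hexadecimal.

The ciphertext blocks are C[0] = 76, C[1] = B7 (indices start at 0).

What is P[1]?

P[1] = 15

OFB decryption: S_i = E(K, S_{i−1}) with S_{−1} = IV; P_i = C_i ⊕ S_i.
P[0]: S = E(K, A2) = 28; 76 ⊕ 28 = 5E.
P[1]: S = E(K, 28) = A2; B7 ⊕ A2 = 15.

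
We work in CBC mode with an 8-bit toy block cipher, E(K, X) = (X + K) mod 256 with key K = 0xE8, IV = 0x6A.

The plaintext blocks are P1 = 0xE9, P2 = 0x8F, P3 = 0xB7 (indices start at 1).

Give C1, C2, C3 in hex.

C1 = 0x6B, C2 = 0xCC, C3 = 0x63

CBC encryption: C_i = E(K, P_i ⊕ C_{i−1}), with C_{0} = IV.
C1: P1 ⊕ 0x6A = 0x83; E(K, 0x83) = 0x6B.
C2: P2 ⊕ 0x6B = 0xE4; E(K, 0xE4) = 0xCC.
C3: P3 ⊕ 0xCC = 0x7B; E(K, 0x7B) = 0x63.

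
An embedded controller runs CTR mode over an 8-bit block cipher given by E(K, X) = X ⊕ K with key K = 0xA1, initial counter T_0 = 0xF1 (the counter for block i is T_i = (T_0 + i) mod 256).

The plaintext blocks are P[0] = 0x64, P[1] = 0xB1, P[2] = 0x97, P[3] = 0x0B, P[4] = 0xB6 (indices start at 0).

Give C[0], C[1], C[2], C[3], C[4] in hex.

CTR encryption: S_i = E(K, T_i) where T_i is the counter for block i; C_i = P_i ⊕ S_i.
C[0]: T = 0xF1, S = E(K, T) = 0x50; 0x64 ⊕ 0x50 = 0x34.
C[1]: T = 0xF2, S = E(K, T) = 0x53; 0xB1 ⊕ 0x53 = 0xE2.
C[2]: T = 0xF3, S = E(K, T) = 0x52; 0x97 ⊕ 0x52 = 0xC5.
C[3]: T = 0xF4, S = E(K, T) = 0x55; 0x0B ⊕ 0x55 = 0x5E.
C[4]: T = 0xF5, S = E(K, T) = 0x54; 0xB6 ⊕ 0x54 = 0xE2.

C[0] = 0x34, C[1] = 0xE2, C[2] = 0xC5, C[3] = 0x5E, C[4] = 0xE2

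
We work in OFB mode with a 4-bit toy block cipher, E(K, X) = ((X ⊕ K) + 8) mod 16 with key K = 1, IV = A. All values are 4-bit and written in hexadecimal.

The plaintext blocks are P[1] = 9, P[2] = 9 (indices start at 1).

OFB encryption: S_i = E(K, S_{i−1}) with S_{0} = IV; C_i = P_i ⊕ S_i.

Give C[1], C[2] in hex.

C[1] = A, C[2] = 3

C[1]: S = E(K, A) = 3; 9 ⊕ 3 = A.
C[2]: S = E(K, 3) = A; 9 ⊕ A = 3.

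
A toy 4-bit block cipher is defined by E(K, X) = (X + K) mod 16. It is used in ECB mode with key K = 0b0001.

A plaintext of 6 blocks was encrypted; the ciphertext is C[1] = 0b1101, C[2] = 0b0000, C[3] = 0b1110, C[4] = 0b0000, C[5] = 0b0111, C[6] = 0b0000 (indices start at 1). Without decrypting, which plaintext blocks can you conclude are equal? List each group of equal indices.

P[2] = P[4] = P[6]

ECB encrypts each block independently with the same key, so equal ciphertext blocks imply equal plaintext blocks.
C[2] = C[4] = C[6] = 0b0000, so P[2] = P[4] = P[6].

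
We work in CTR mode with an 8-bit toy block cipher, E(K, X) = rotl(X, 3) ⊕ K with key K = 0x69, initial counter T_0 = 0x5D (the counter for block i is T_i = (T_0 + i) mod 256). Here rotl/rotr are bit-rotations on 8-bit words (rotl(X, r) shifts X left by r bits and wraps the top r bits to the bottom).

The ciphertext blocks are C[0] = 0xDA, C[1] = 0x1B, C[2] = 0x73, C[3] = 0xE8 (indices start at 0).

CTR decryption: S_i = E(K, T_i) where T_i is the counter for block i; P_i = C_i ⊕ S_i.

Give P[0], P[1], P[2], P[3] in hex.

P[0] = 0x59, P[1] = 0x80, P[2] = 0xE0, P[3] = 0x82

P[0]: T = 0x5D, S = E(K, T) = 0x83; 0xDA ⊕ 0x83 = 0x59.
P[1]: T = 0x5E, S = E(K, T) = 0x9B; 0x1B ⊕ 0x9B = 0x80.
P[2]: T = 0x5F, S = E(K, T) = 0x93; 0x73 ⊕ 0x93 = 0xE0.
P[3]: T = 0x60, S = E(K, T) = 0x6A; 0xE8 ⊕ 0x6A = 0x82.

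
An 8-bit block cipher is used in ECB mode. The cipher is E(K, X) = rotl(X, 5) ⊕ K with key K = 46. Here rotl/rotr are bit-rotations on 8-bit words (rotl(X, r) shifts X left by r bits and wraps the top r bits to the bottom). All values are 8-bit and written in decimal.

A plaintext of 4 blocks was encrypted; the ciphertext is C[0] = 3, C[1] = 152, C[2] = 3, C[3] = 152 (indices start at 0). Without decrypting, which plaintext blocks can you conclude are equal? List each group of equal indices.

P[0] = P[2]; P[1] = P[3]

ECB encrypts each block independently with the same key, so equal ciphertext blocks imply equal plaintext blocks.
C[0] = C[2] = 3, so P[0] = P[2].
C[1] = C[3] = 152, so P[1] = P[3].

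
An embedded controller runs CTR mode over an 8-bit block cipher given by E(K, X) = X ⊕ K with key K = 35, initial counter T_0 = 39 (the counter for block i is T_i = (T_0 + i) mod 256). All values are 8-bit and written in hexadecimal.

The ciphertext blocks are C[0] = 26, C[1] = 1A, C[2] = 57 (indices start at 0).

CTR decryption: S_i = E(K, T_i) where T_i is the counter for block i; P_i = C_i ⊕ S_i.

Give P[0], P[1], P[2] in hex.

P[0] = 2A, P[1] = 15, P[2] = 59

P[0]: T = 39, S = E(K, T) = 0C; 26 ⊕ 0C = 2A.
P[1]: T = 3A, S = E(K, T) = 0F; 1A ⊕ 0F = 15.
P[2]: T = 3B, S = E(K, T) = 0E; 57 ⊕ 0E = 59.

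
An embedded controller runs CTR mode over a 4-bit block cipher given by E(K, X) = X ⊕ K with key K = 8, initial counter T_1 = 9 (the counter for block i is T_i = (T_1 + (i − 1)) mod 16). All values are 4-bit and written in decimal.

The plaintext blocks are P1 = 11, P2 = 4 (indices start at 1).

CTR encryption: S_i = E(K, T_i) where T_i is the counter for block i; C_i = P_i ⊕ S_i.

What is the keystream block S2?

2

C1: T = 9, S = E(K, T) = 1; 11 ⊕ 1 = 10.
C2: T = 10, S = E(K, T) = 2; 4 ⊕ 2 = 6.
So S2 = 2.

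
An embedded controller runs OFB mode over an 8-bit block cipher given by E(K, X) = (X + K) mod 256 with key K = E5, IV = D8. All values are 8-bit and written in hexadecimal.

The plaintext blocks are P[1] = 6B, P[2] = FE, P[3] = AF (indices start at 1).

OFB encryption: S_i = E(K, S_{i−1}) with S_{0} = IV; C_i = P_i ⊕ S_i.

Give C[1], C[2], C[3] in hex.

C[1]: S = E(K, D8) = BD; 6B ⊕ BD = D6.
C[2]: S = E(K, BD) = A2; FE ⊕ A2 = 5C.
C[3]: S = E(K, A2) = 87; AF ⊕ 87 = 28.

C[1] = D6, C[2] = 5C, C[3] = 28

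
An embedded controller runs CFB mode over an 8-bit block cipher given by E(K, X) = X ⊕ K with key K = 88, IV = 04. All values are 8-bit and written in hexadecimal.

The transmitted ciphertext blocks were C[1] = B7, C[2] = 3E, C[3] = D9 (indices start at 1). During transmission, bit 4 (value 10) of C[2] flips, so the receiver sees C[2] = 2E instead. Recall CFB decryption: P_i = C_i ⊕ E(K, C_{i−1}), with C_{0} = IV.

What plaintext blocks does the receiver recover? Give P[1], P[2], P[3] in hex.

P[1] = 3B, P[2] = 11, P[3] = 7F

Only C[2] changed, to 2E. In CFB, a change in C_i flips the same bit in P_i and garbles P_{i+1}. Decrypting the received ciphertext:
P[1]: E(K, 04) = 8C; B7 ⊕ 8C = 3B.
P[2]: E(K, B7) = 3F; 2E ⊕ 3F = 11.
P[3]: E(K, 2E) = A6; D9 ⊕ A6 = 7F.
Blocks that differ from the original plaintext: P[2], P[3].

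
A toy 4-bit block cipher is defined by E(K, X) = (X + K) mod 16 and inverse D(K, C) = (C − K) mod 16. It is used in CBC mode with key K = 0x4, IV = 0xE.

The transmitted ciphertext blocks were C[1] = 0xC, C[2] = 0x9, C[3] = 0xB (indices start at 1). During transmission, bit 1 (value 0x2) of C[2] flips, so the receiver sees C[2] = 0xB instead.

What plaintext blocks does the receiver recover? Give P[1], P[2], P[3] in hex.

P[1] = 0x6, P[2] = 0xB, P[3] = 0xC

CBC decryption: P_i = D(K, C_i) ⊕ C_{i−1}, with C_{0} = IV.
Only C[2] changed, to 0xB. In CBC, a change in C_i garbles P_i and flips the same bit in P_{i+1}. Decrypting the received ciphertext:
P[1]: D(K, 0xC) = 0x8; 0x8 ⊕ 0xE = 0x6.
P[2]: D(K, 0xB) = 0x7; 0x7 ⊕ 0xC = 0xB.
P[3]: D(K, 0xB) = 0x7; 0x7 ⊕ 0xB = 0xC.
Blocks that differ from the original plaintext: P[2], P[3].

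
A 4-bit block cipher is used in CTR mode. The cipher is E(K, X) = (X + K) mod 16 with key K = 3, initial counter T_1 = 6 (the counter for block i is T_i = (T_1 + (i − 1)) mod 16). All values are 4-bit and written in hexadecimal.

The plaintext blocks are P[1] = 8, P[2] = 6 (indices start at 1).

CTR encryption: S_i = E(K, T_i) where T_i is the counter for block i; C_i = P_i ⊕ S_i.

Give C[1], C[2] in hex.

C[1] = 1, C[2] = C

C[1]: T = 6, S = E(K, T) = 9; 8 ⊕ 9 = 1.
C[2]: T = 7, S = E(K, T) = A; 6 ⊕ A = C.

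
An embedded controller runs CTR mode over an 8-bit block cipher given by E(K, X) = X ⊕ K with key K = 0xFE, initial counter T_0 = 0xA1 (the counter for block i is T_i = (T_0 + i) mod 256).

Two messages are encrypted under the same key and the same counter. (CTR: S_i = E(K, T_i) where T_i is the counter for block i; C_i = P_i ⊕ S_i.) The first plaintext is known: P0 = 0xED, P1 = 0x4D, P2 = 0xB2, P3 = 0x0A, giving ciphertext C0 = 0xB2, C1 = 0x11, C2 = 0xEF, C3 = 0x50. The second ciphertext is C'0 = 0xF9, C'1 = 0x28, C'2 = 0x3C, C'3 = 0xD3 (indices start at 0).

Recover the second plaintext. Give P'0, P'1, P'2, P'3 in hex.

P'0 = 0xA6, P'1 = 0x74, P'2 = 0x61, P'3 = 0x89

In CTR with a reused counter, both messages share the same keystream S_i, so C_i ⊕ C'_i = P_i ⊕ P'_i and thus P'_i = P_i ⊕ C_i ⊕ C'_i.
P'0: 0xED ⊕ 0xB2 ⊕ 0xF9 = 0xA6.
P'1: 0x4D ⊕ 0x11 ⊕ 0x28 = 0x74.
P'2: 0xB2 ⊕ 0xEF ⊕ 0x3C = 0x61.
P'3: 0x0A ⊕ 0x50 ⊕ 0xD3 = 0x89.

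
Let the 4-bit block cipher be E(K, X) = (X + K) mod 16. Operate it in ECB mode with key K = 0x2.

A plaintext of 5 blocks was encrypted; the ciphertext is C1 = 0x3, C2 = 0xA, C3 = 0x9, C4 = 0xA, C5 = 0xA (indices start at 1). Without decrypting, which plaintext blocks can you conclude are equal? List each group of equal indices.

ECB encrypts each block independently with the same key, so equal ciphertext blocks imply equal plaintext blocks.
C2 = C4 = C5 = 0xA, so P2 = P4 = P5.

P2 = P4 = P5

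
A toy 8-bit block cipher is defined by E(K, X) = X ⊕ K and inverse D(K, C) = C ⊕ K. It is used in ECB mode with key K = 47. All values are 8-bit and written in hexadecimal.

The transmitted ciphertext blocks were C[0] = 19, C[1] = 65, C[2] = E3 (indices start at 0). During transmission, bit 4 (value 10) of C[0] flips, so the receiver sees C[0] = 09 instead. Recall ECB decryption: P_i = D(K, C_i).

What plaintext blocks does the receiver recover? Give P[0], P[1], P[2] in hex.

Only C[0] changed, to 09. In ECB, a change in C_i affects only P_i. Decrypting the received ciphertext:
P[0]: D(K, 09) = 4E.
P[1]: D(K, 65) = 22.
P[2]: D(K, E3) = A4.
Blocks that differ from the original plaintext: P[0].

P[0] = 4E, P[1] = 22, P[2] = A4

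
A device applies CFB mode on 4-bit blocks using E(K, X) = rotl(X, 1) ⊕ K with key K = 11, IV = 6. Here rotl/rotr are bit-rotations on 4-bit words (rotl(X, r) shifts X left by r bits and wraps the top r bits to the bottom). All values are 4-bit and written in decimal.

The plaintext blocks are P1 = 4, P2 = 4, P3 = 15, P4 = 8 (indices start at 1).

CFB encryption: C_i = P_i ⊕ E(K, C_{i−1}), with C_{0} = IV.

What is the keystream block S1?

7

C1: E(K, 6) = 7; 4 ⊕ 7 = 3.
So S1 = 7.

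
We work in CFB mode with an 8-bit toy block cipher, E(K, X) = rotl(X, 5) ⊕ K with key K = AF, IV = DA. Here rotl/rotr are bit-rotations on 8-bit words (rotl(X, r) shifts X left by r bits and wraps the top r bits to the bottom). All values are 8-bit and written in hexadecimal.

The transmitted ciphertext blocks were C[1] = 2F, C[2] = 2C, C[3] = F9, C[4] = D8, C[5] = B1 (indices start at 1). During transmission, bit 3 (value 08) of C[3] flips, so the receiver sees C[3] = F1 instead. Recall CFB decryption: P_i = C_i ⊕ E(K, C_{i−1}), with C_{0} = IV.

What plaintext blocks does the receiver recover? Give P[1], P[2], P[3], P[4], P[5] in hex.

Only C[3] changed, to F1. In CFB, a change in C_i flips the same bit in P_i and garbles P_{i+1}. Decrypting the received ciphertext:
P[1]: E(K, DA) = F4; 2F ⊕ F4 = DB.
P[2]: E(K, 2F) = 4A; 2C ⊕ 4A = 66.
P[3]: E(K, 2C) = 2A; F1 ⊕ 2A = DB.
P[4]: E(K, F1) = 91; D8 ⊕ 91 = 49.
P[5]: E(K, D8) = B4; B1 ⊕ B4 = 05.
Blocks that differ from the original plaintext: P[3], P[4].

P[1] = DB, P[2] = 66, P[3] = DB, P[4] = 49, P[5] = 05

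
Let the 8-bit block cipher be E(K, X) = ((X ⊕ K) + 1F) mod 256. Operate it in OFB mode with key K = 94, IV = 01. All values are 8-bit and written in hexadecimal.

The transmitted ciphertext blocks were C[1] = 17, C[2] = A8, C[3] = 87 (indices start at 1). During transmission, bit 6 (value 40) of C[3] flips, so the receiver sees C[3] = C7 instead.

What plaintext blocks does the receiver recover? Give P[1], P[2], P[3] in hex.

OFB decryption: S_i = E(K, S_{i−1}) with S_{0} = IV; P_i = C_i ⊕ S_i.
Only C[3] changed, to C7. In OFB, a change in C_i flips the same bit in P_i only; the keystream is unaffected. Decrypting the received ciphertext:
P[1]: S = E(K, 01) = B4; 17 ⊕ B4 = A3.
P[2]: S = E(K, B4) = 3F; A8 ⊕ 3F = 97.
P[3]: S = E(K, 3F) = CA; C7 ⊕ CA = 0D.
Blocks that differ from the original plaintext: P[3].

P[1] = A3, P[2] = 97, P[3] = 0D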